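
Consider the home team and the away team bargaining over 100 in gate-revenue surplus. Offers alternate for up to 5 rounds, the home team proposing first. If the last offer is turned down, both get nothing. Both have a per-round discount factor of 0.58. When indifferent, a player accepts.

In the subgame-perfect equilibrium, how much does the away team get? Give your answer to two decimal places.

Round 5 (the home team proposes): the away team will accept anything ≥ 0, so the home team offers 0 and keeps 100.
Round 4 (the away team proposes): the home team can get 100 next round, worth 0.58 × 100 = 58 now, so the away team offers 58, keeping 42.
Round 3 (the home team proposes): the away team can get 42 next round, worth 0.58 × 42 = 24.36 now, so the home team offers 24.36, keeping 75.64.
Round 2 (the away team proposes): the home team can get 75.64 next round, worth 0.58 × 75.64 = 43.8712 now; the away team offers that and keeps 56.1288.
Round 1 (the home team proposes): the away team can get 56.1288 next round, worth 0.58 × 56.1288 = 32.554704 now. The home team offers 32.554704 and keeps 100 − 32.554704 = 67.445296.

32.55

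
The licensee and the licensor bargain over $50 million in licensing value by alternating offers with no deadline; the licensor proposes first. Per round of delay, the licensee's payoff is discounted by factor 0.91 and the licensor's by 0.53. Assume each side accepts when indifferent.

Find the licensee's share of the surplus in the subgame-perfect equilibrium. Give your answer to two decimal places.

41.31

In a stationary SPE each proposer offers the other exactly their discounted continuation value.
If the licensor keeps x when proposing and the licensee keeps y when proposing, then x = 50 − 0.91y and y = 50 − 0.53x.
Solving: x = 50(1 − 0.91) / (1 − 0.53·0.91) = 4.5 / 0.5177 ≈ 8.6923.
The licensee gets 50 − 8.6923 ≈ 41.3077.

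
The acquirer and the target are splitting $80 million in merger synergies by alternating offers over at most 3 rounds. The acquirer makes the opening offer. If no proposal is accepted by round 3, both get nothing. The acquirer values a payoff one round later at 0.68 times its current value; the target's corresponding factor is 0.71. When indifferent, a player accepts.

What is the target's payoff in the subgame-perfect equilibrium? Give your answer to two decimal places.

Round 3 (the acquirer proposes): rejection yields 0 for the target; the acquirer offers 0 and keeps 80.
Round 2 (the target proposes): the acquirer can get 80 next round, worth 0.68 × 80 = 54.4 now. The target offers 54.4 and keeps 80 − 54.4 = 25.6.
Round 1 (the acquirer proposes): the target can get 25.6 next round, worth 0.71 × 25.6 = 18.176 now. The acquirer offers 18.176 and keeps 80 − 18.176 = 61.824.

18.18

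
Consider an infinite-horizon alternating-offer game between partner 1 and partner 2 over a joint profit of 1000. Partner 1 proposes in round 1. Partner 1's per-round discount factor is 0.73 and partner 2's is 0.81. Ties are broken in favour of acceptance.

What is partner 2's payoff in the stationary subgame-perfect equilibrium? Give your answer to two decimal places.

535.11

When partner 1 proposes, partner 2 accepts any offer worth at least 0.81 times what partner 2 would get by proposing next round; and vice versa.
This gives x = 1000 − 0.81y and y = 1000 − 0.73x, where x and y are each side's share when it proposes.
Hence (1 − 0.81·0.73)x = 1000(1 − 0.81), i.e. 0.4087·x = 190.
x ≈ 464.8887; partner 2's share is 1000 − x ≈ 535.1113.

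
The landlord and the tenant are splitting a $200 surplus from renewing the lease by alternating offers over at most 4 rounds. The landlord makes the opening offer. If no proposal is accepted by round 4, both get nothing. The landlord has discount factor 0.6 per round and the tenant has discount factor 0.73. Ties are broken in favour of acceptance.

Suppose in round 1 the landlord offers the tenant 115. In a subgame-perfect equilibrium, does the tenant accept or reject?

Round 4 (the tenant proposes): the landlord will accept anything ≥ 0, so the tenant offers 0 and keeps 200.
Round 3 (the landlord proposes): the tenant can get 200 next round, worth 0.73 × 200 = 146 now, so the landlord offers 146, keeping 54.
Round 2 (the tenant proposes): the landlord can get 54 next round, worth 0.6 × 54 = 32.4 now; the tenant offers that and keeps 167.6.
So by rejecting in round 1, the tenant gets 167.6 next round, worth 0.73 × 167.6 = 122.348 now.
Offer 115 < 122.348, so the tenant rejects.

Reject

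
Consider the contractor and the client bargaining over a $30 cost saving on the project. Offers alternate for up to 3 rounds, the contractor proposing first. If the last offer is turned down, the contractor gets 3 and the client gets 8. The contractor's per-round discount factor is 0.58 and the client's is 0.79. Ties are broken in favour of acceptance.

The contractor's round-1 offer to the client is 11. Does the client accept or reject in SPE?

Round 3 (the contractor proposes): the client gets 8 if talks fail, so the contractor offers 8 and keeps 22.
Round 2 (the client proposes): the contractor can get 22 next round, worth 0.58 × 22 = 12.76 now. The client offers 12.76 and keeps 30 − 12.76 = 17.24.
So by rejecting in round 1, the client gets 17.24 next round, worth 0.79 × 17.24 = 13.6196 now.
Offer 11 < 13.6196, so the client rejects.

Reject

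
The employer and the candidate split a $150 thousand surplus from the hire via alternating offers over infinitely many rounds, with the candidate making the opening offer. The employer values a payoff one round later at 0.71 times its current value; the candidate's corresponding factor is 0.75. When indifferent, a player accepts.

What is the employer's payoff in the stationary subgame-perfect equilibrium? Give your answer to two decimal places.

56.95

In a stationary SPE each proposer offers the other exactly their discounted continuation value.
If the candidate keeps x when proposing and the employer keeps y when proposing, then x = 150 − 0.71y and y = 150 − 0.75x.
Solving: x = 150(1 − 0.71) / (1 − 0.75·0.71) = 43.5 / 0.4675 ≈ 93.0481.
The employer gets 150 − 93.0481 ≈ 56.9519.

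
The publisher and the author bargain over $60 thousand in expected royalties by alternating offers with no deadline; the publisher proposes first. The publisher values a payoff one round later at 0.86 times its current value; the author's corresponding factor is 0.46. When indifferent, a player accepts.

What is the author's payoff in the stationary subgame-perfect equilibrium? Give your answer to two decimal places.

6.39

Let x be the publisher's share when the publisher proposes and y be the author's share when the author proposes.
The author accepts iff offered ≥ 0.46·y, so x = 60 − 0.46y. Symmetrically y = 60 − 0.86x.
Substituting: x = 60 − 0.46(60 − 0.86x), giving x(1 − 0.86·0.46) = 60(1 − 0.46).
So x = 60 × 0.54 / 0.6044 ≈ 53.6069, and the author receives 60 − x ≈ 6.3931.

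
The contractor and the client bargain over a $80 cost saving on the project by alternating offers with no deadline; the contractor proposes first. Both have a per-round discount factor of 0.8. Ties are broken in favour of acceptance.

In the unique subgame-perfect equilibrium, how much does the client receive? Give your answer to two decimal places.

In a stationary SPE each proposer offers the other exactly their discounted continuation value.
If the contractor keeps x when proposing and the client keeps y when proposing, then x = 80 − 0.8y and y = 80 − 0.8x.
Solving: x = 80(1 − 0.8) / (1 − 0.8·0.8) = 16 / 0.36 ≈ 44.4444.
The client gets 80 − 44.4444 ≈ 35.5556.

35.56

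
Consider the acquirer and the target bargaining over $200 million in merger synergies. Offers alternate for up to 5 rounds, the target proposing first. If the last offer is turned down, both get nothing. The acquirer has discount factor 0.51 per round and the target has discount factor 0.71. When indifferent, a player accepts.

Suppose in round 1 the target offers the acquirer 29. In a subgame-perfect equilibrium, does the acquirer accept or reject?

Round 5 (the target proposes): rejection yields 0 for the acquirer; the target offers 0 and keeps 200.
Round 4 (the acquirer proposes): the target can get 200 next round, worth 0.71 × 200 = 142 now. The acquirer offers 142 and keeps 200 − 142 = 58.
Round 3 (the target proposes): the acquirer can get 58 next round, worth 0.51 × 58 = 29.58 now. The target offers 29.58 and keeps 200 − 29.58 = 170.42.
Round 2 (the acquirer proposes): the target can get 170.42 next round, worth 0.71 × 170.42 = 120.9982 now. The acquirer offers 120.9982 and keeps 200 − 120.9982 = 79.0018.
So by rejecting in round 1, the acquirer gets 79.0018 next round, worth 0.51 × 79.0018 = 40.290918 now.
Offer 29 < 40.290918, so the acquirer rejects.

Reject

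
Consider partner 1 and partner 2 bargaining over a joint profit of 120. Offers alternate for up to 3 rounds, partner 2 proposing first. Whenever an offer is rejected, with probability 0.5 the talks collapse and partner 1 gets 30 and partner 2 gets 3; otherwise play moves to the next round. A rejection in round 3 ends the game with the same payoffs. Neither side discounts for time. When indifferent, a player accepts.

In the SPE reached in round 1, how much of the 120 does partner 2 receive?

Round 3 (partner 2 proposes): partner 1 gets 30 if talks fail, so partner 2 offers 30 and keeps 90.
Round 2 (partner 1 proposes): rejecting gives partner 2 an expected 0.5 × 90 + 0.5 × 3 = 46.5; partner 1 offers that and keeps 73.5.
Round 1 (partner 2 proposes): rejecting gives partner 1 an expected 0.5 × 73.5 + 0.5 × 30 = 51.75. Partner 2 offers 51.75 and keeps 120 − 51.75 = 68.25.

68.25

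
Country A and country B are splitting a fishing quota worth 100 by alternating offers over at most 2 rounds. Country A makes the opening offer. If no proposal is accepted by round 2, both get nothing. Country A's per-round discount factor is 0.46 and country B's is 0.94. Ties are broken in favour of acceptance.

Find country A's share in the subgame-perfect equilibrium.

Solve by backward induction from round 2.
Round 2 (country B proposes): rejection yields 0 for country A; country B offers 0 and keeps 100.
Round 1 (country A proposes): country B can get 100 next round, worth 0.94 × 100 = 94 now. Country A offers 94 and keeps 100 − 94 = 6.

6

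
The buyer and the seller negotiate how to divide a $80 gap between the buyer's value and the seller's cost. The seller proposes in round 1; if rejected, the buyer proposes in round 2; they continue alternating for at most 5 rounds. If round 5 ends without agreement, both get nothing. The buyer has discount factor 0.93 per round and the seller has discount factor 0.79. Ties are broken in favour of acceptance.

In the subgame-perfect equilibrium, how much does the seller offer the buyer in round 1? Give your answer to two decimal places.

Round 5 (the seller proposes): the buyer will accept anything ≥ 0, so the seller offers 0 and keeps 80.
Round 4 (the buyer proposes): the seller can get 80 next round, worth 0.79 × 80 = 63.2 now, so the buyer offers 63.2, keeping 16.8.
Round 3 (the seller proposes): the buyer can get 16.8 next round, worth 0.93 × 16.8 = 15.624 now. The seller offers 15.624 and keeps 80 − 15.624 = 64.376.
Round 2 (the buyer proposes): the seller can get 64.376 next round, worth 0.79 × 64.376 = 50.85704 now, so the buyer offers 50.85704, keeping 29.14296.
Round 1 (the seller proposes): the buyer can get 29.14296 next round, worth 0.93 × 29.14296 = 27.1029528 now. The seller offers 27.1029528 and keeps 80 − 27.1029528 = 52.8970472.

27.10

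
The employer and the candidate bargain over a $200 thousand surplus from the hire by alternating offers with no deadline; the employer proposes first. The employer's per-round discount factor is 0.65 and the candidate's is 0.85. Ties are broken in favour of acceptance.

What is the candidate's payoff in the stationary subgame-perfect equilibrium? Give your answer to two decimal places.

In a stationary SPE each proposer offers the other exactly their discounted continuation value.
If the employer keeps x when proposing and the candidate keeps y when proposing, then x = 200 − 0.85y and y = 200 − 0.65x.
Solving: x = 200(1 − 0.85) / (1 − 0.65·0.85) = 30 / 0.4475 ≈ 67.0391.
The candidate gets 200 − 67.0391 ≈ 132.9609.

132.96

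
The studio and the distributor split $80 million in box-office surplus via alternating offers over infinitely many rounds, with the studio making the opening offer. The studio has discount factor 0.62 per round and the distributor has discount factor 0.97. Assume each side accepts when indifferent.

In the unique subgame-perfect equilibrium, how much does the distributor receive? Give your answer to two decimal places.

73.98

In a stationary SPE each proposer offers the other exactly their discounted continuation value.
If the studio keeps x when proposing and the distributor keeps y when proposing, then x = 80 − 0.97y and y = 80 − 0.62x.
Solving: x = 80(1 − 0.97) / (1 − 0.62·0.97) = 2.4 / 0.3986 ≈ 6.0211.
The distributor gets 80 − 6.0211 ≈ 73.9789.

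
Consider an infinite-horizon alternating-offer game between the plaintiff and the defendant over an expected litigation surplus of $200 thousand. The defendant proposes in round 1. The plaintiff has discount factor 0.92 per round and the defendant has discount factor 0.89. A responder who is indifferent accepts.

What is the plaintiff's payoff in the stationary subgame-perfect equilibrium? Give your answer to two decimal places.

Let x be the defendant's share when the defendant proposes and y be the plaintiff's share when the plaintiff proposes.
The plaintiff accepts iff offered ≥ 0.92·y, so x = 200 − 0.92y. Symmetrically y = 200 − 0.89x.
Substituting: x = 200 − 0.92(200 − 0.89x), giving x(1 − 0.89·0.92) = 200(1 − 0.92).
So x = 200 × 0.08 / 0.1812 ≈ 88.3002, and the plaintiff receives 200 − x ≈ 111.6998.

111.70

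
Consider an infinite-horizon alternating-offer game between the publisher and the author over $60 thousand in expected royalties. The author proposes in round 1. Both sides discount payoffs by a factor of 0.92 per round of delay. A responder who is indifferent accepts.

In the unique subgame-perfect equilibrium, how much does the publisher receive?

28.75

When the author proposes, the publisher accepts any offer worth at least 0.92 times what the publisher would get by proposing next round; and vice versa.
This gives x = 60 − 0.92y and y = 60 − 0.92x, where x and y are each side's share when it proposes.
Hence (1 − 0.92·0.92)x = 60(1 − 0.92), i.e. 0.1536·x = 4.8.
x = 31.25; the publisher's share is 60 − x = 28.75.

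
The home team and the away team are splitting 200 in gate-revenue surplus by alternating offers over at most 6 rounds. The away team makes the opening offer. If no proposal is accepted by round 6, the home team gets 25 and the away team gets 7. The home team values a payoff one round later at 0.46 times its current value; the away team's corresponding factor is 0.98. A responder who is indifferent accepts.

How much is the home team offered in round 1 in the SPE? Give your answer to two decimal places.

Round 6 (the home team proposes): the away team gets 7 if talks fail, so the home team offers 7 and keeps 193.
Round 5 (the away team proposes): the home team can get 193 next round, worth 0.46 × 193 = 88.78 now, so the away team offers 88.78, keeping 111.22.
Round 4 (the home team proposes): the away team can get 111.22 next round, worth 0.98 × 111.22 = 108.9956 now. The home team offers 108.9956 and keeps 200 − 108.9956 = 91.0044.
Round 3 (the away team proposes): the home team can get 91.0044 next round, worth 0.46 × 91.0044 = 41.862024 now. The away team offers 41.862024 and keeps 200 − 41.862024 = 158.137976.
Round 2 (the home team proposes): the away team can get 158.137976 next round, worth 0.98 × 158.137976 = 154.97521648 now. The home team offers 154.97521648 and keeps 200 − 154.97521648 = 45.02478352.
Round 1 (the away team proposes): the home team can get 45.02478352 next round, worth 0.46 × 45.02478352 = 20.7114004192 now. The away team offers 20.7114004192 and keeps 200 − 20.7114004192 = 179.2885995808.

20.71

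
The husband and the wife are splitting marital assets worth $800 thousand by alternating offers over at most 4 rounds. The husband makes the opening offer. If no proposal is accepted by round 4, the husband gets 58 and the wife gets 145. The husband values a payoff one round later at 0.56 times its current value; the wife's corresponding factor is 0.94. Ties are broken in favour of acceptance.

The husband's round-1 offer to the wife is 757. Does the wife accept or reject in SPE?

Accept

Round 4 (the wife proposes): the husband gets 58 if talks fail, so the wife offers 58 and keeps 742.
Round 3 (the husband proposes): the wife can get 742 next round, worth 0.94 × 742 = 697.48 now; the husband offers that and keeps 102.52.
Round 2 (the wife proposes): the husband can get 102.52 next round, worth 0.56 × 102.52 = 57.4112 now, so the wife offers 57.4112, keeping 742.5888.
So by rejecting in round 1, the wife gets 742.5888 next round, worth 0.94 × 742.5888 = 698.033472 now.
Offer 757 ≥ 698.033472, so the wife accepts.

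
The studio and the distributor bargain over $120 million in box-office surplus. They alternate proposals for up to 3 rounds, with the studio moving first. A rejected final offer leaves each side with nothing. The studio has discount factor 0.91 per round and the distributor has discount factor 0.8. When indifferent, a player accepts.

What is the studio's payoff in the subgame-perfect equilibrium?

111.36

Work backward from the last round.
Round 3 (the studio proposes): the distributor will accept anything ≥ 0, so the studio offers 0 and keeps 120.
Round 2 (the distributor proposes): the studio can get 120 next round, worth 0.91 × 120 = 109.2 now, so the distributor offers 109.2, keeping 10.8.
Round 1 (the studio proposes): the distributor can get 10.8 next round, worth 0.8 × 10.8 = 8.64 now, so the studio offers 8.64, keeping 111.36.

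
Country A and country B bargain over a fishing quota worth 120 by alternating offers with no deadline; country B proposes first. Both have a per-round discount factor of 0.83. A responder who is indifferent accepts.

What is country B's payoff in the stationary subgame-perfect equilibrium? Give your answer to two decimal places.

When country B proposes, country A accepts any offer worth at least 0.83 times what country A would get by proposing next round; and vice versa.
This gives x = 120 − 0.83y and y = 120 − 0.83x, where x and y are each side's share when it proposes.
Hence (1 − 0.83·0.83)x = 120(1 − 0.83), i.e. 0.3111·x = 20.4.
x ≈ 65.5738; country A's share is 120 − x ≈ 54.4262.

65.57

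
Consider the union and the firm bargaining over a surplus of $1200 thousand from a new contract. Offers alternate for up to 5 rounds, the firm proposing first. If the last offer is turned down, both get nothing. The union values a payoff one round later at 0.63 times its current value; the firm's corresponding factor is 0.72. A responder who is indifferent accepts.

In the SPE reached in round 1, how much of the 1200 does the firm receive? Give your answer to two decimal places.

Round 5 (the firm proposes): the union will accept anything ≥ 0, so the firm offers 0 and keeps 1200.
Round 4 (the union proposes): the firm can get 1200 next round, worth 0.72 × 1200 = 864 now, so the union offers 864, keeping 336.
Round 3 (the firm proposes): the union can get 336 next round, worth 0.63 × 336 = 211.68 now, so the firm offers 211.68, keeping 988.32.
Round 2 (the union proposes): the firm can get 988.32 next round, worth 0.72 × 988.32 = 711.5904 now; the union offers that and keeps 488.4096.
Round 1 (the firm proposes): the union can get 488.4096 next round, worth 0.63 × 488.4096 = 307.698048 now. The firm offers 307.698048 and keeps 1200 − 307.698048 = 892.301952.

892.30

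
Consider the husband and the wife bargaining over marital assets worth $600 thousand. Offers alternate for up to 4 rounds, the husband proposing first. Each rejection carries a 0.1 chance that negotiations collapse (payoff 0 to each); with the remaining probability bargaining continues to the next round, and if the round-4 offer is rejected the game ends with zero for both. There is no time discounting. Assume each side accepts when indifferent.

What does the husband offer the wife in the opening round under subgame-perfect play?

Round 4 (the wife proposes): rejection yields 0 for the husband; the wife offers 0 and keeps 600.
Round 3 (the husband proposes): rejecting gives the wife an expected 0.9 × 600 = 540. The husband offers 540 and keeps 600 − 540 = 60.
Round 2 (the wife proposes): rejecting gives the husband an expected 0.9 × 60 = 54, so the wife offers 54, keeping 546.
Round 1 (the husband proposes): rejecting gives the wife an expected 0.9 × 546 = 491.4. The husband offers 491.4 and keeps 600 − 491.4 = 108.6.

491.4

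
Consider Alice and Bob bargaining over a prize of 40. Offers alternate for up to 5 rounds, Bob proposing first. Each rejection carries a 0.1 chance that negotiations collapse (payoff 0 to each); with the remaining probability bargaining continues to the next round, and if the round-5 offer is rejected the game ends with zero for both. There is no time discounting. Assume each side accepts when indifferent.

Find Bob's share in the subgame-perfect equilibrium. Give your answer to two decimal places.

33.48

By backward induction:
Round 5 (Bob proposes): rejection yields 0 for Alice; Bob offers 0 and keeps 40.
Round 4 (Alice proposes): rejecting gives Bob an expected 0.9 × 40 = 36, so Alice offers 36, keeping 4.
Round 3 (Bob proposes): rejecting gives Alice an expected 0.9 × 4 = 3.6; Bob offers that and keeps 36.4.
Round 2 (Alice proposes): rejecting gives Bob an expected 0.9 × 36.4 = 32.76, so Alice offers 32.76, keeping 7.24.
Round 1 (Bob proposes): rejecting gives Alice an expected 0.9 × 7.24 = 6.516; Bob offers that and keeps 33.484.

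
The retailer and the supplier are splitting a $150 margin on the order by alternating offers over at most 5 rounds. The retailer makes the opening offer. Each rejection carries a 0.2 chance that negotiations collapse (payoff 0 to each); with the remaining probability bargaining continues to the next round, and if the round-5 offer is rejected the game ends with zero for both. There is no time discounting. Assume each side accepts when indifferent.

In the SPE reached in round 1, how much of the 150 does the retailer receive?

Round 5 (the retailer proposes): rejection yields 0 for the supplier; the retailer offers 0 and keeps 150.
Round 4 (the supplier proposes): rejecting gives the retailer an expected 0.8 × 150 = 120. The supplier offers 120 and keeps 150 − 120 = 30.
Round 3 (the retailer proposes): rejecting gives the supplier an expected 0.8 × 30 = 24. The retailer offers 24 and keeps 150 − 24 = 126.
Round 2 (the supplier proposes): rejecting gives the retailer an expected 0.8 × 126 = 100.8, so the supplier offers 100.8, keeping 49.2.
Round 1 (the retailer proposes): rejecting gives the supplier an expected 0.8 × 49.2 = 39.36. The retailer offers 39.36 and keeps 150 − 39.36 = 110.64.

110.64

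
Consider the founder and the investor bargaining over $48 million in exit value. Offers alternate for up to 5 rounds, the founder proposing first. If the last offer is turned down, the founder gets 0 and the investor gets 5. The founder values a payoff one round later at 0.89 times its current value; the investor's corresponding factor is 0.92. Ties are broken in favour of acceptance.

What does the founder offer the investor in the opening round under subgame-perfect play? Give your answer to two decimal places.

Round 5 (the founder proposes): the investor gets 5 if talks fail, so the founder offers 5 and keeps 43.
Round 4 (the investor proposes): the founder can get 43 next round, worth 0.89 × 43 = 38.27 now; the investor offers that and keeps 9.73.
Round 3 (the founder proposes): the investor can get 9.73 next round, worth 0.92 × 9.73 = 8.9516 now, so the founder offers 8.9516, keeping 39.0484.
Round 2 (the investor proposes): the founder can get 39.0484 next round, worth 0.89 × 39.0484 = 34.753076 now. The investor offers 34.753076 and keeps 48 − 34.753076 = 13.246924.
Round 1 (the founder proposes): the investor can get 13.246924 next round, worth 0.92 × 13.246924 = 12.18717008 now, so the founder offers 12.18717008, keeping 35.81282992.

12.19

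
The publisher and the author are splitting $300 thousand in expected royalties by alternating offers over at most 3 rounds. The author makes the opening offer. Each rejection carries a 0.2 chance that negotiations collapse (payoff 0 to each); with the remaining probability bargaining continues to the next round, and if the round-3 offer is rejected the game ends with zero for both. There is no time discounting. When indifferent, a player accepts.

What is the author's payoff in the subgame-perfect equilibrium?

Round 3 (the author proposes): the publisher will accept anything ≥ 0, so the author offers 0 and keeps 300.
Round 2 (the publisher proposes): rejecting gives the author an expected 0.8 × 300 = 240; the publisher offers that and keeps 60.
Round 1 (the author proposes): rejecting gives the publisher an expected 0.8 × 60 = 48. The author offers 48 and keeps 300 − 48 = 252.

252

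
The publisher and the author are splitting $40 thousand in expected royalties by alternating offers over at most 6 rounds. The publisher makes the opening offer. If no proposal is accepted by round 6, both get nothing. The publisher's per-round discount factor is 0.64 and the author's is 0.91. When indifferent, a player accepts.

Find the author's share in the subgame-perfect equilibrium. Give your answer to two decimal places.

33.08

Solve by backward induction from round 6.
Round 6 (the author proposes): rejection yields 0 for the publisher; the author offers 0 and keeps 40.
Round 5 (the publisher proposes): the author can get 40 next round, worth 0.91 × 40 = 36.4 now, so the publisher offers 36.4, keeping 3.6.
Round 4 (the author proposes): the publisher can get 3.6 next round, worth 0.64 × 3.6 = 2.304 now; the author offers that and keeps 37.696.
Round 3 (the publisher proposes): the author can get 37.696 next round, worth 0.91 × 37.696 = 34.30336 now; the publisher offers that and keeps 5.69664.
Round 2 (the author proposes): the publisher can get 5.69664 next round, worth 0.64 × 5.69664 = 3.6458496 now. The author offers 3.6458496 and keeps 40 − 3.6458496 = 36.3541504.
Round 1 (the publisher proposes): the author can get 36.3541504 next round, worth 0.91 × 36.3541504 = 33.082276864 now, so the publisher offers 33.082276864, keeping 6.917723136.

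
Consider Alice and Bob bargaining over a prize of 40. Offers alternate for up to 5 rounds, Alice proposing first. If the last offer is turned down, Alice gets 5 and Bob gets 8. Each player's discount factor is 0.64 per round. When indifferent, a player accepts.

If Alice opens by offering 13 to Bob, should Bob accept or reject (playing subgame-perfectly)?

Reject

Round 5 (Alice proposes): Bob gets 8 if talks fail, so Alice offers 8 and keeps 32.
Round 4 (Bob proposes): Alice can get 32 next round, worth 0.64 × 32 = 20.48 now, so Bob offers 20.48, keeping 19.52.
Round 3 (Alice proposes): Bob can get 19.52 next round, worth 0.64 × 19.52 = 12.4928 now; Alice offers that and keeps 27.5072.
Round 2 (Bob proposes): Alice can get 27.5072 next round, worth 0.64 × 27.5072 = 17.604608 now. Bob offers 17.604608 and keeps 40 − 17.604608 = 22.395392.
So by rejecting in round 1, Bob gets 22.395392 next round, worth 0.64 × 22.395392 = 14.33305088 now.
Offer 13 < 14.33305088, so Bob rejects.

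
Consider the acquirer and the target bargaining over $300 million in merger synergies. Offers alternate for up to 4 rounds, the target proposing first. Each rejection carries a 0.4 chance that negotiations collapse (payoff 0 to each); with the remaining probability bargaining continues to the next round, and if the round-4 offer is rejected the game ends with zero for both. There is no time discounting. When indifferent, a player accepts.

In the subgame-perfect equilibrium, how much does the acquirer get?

136.8

By backward induction:
Round 4 (the acquirer proposes): the target will accept anything ≥ 0, so the acquirer offers 0 and keeps 300.
Round 3 (the target proposes): rejecting gives the acquirer an expected 0.6 × 300 = 180, so the target offers 180, keeping 120.
Round 2 (the acquirer proposes): rejecting gives the target an expected 0.6 × 120 = 72; the acquirer offers that and keeps 228.
Round 1 (the target proposes): rejecting gives the acquirer an expected 0.6 × 228 = 136.8, so the target offers 136.8, keeping 163.2.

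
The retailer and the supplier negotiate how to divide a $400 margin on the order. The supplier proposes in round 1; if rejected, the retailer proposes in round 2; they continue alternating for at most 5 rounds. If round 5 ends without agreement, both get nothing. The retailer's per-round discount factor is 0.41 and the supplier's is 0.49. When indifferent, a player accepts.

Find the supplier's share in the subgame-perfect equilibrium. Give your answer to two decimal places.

299.56

Round 5 (the supplier proposes): the retailer will accept anything ≥ 0, so the supplier offers 0 and keeps 400.
Round 4 (the retailer proposes): the supplier can get 400 next round, worth 0.49 × 400 = 196 now, so the retailer offers 196, keeping 204.
Round 3 (the supplier proposes): the retailer can get 204 next round, worth 0.41 × 204 = 83.64 now; the supplier offers that and keeps 316.36.
Round 2 (the retailer proposes): the supplier can get 316.36 next round, worth 0.49 × 316.36 = 155.0164 now. The retailer offers 155.0164 and keeps 400 − 155.0164 = 244.9836.
Round 1 (the supplier proposes): the retailer can get 244.9836 next round, worth 0.41 × 244.9836 = 100.443276 now. The supplier offers 100.443276 and keeps 400 − 100.443276 = 299.556724.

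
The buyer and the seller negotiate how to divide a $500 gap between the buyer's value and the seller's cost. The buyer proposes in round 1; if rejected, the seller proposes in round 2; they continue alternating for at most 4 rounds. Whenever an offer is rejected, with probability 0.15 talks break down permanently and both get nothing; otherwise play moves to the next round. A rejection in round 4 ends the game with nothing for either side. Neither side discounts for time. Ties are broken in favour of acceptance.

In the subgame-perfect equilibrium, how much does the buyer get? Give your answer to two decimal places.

129.19

Round 4 (the seller proposes): the buyer will accept anything ≥ 0, so the seller offers 0 and keeps 500.
Round 3 (the buyer proposes): rejecting gives the seller an expected 0.85 × 500 = 425. The buyer offers 425 and keeps 500 − 425 = 75.
Round 2 (the seller proposes): rejecting gives the buyer an expected 0.85 × 75 = 63.75; the seller offers that and keeps 436.25.
Round 1 (the buyer proposes): rejecting gives the seller an expected 0.85 × 436.25 = 370.8125, so the buyer offers 370.8125, keeping 129.1875.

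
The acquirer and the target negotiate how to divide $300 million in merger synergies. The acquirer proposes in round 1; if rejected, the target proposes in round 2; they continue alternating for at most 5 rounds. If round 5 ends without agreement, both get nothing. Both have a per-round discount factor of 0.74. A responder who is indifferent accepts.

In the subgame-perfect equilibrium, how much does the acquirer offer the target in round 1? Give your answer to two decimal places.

Round 5 (the acquirer proposes): rejection yields 0 for the target; the acquirer offers 0 and keeps 300.
Round 4 (the target proposes): the acquirer can get 300 next round, worth 0.74 × 300 = 222 now. The target offers 222 and keeps 300 − 222 = 78.
Round 3 (the acquirer proposes): the target can get 78 next round, worth 0.74 × 78 = 57.72 now; the acquirer offers that and keeps 242.28.
Round 2 (the target proposes): the acquirer can get 242.28 next round, worth 0.74 × 242.28 = 179.2872 now. The target offers 179.2872 and keeps 300 − 179.2872 = 120.7128.
Round 1 (the acquirer proposes): the target can get 120.7128 next round, worth 0.74 × 120.7128 = 89.327472 now. The acquirer offers 89.327472 and keeps 300 − 89.327472 = 210.672528.

89.33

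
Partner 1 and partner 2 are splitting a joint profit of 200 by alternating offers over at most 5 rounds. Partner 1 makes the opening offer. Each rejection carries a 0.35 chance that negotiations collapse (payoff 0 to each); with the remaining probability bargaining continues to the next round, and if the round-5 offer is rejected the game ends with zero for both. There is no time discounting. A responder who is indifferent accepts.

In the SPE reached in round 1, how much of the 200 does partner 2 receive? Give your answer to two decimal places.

Round 5 (partner 1 proposes): partner 2 will accept anything ≥ 0, so partner 1 offers 0 and keeps 200.
Round 4 (partner 2 proposes): rejecting gives partner 1 an expected 0.65 × 200 = 130; partner 2 offers that and keeps 70.
Round 3 (partner 1 proposes): rejecting gives partner 2 an expected 0.65 × 70 = 45.5. Partner 1 offers 45.5 and keeps 200 − 45.5 = 154.5.
Round 2 (partner 2 proposes): rejecting gives partner 1 an expected 0.65 × 154.5 = 100.425; partner 2 offers that and keeps 99.575.
Round 1 (partner 1 proposes): rejecting gives partner 2 an expected 0.65 × 99.575 = 64.72375. Partner 1 offers 64.72375 and keeps 200 − 64.72375 = 135.27625.

64.72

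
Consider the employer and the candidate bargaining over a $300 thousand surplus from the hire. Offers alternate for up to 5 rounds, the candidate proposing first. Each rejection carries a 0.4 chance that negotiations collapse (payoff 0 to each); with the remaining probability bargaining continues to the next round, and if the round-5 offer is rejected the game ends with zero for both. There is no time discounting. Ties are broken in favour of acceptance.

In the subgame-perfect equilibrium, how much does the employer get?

Round 5 (the candidate proposes): the employer will accept anything ≥ 0, so the candidate offers 0 and keeps 300.
Round 4 (the employer proposes): rejecting gives the candidate an expected 0.6 × 300 = 180; the employer offers that and keeps 120.
Round 3 (the candidate proposes): rejecting gives the employer an expected 0.6 × 120 = 72, so the candidate offers 72, keeping 228.
Round 2 (the employer proposes): rejecting gives the candidate an expected 0.6 × 228 = 136.8, so the employer offers 136.8, keeping 163.2.
Round 1 (the candidate proposes): rejecting gives the employer an expected 0.6 × 163.2 = 97.92. The candidate offers 97.92 and keeps 300 − 97.92 = 202.08.

97.92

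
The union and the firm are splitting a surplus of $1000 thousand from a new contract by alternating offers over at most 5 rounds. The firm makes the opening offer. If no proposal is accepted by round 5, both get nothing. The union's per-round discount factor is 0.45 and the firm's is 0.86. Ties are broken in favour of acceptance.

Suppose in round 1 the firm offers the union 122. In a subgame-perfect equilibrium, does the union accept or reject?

Round 5 (the firm proposes): the union will accept anything ≥ 0, so the firm offers 0 and keeps 1000.
Round 4 (the union proposes): the firm can get 1000 next round, worth 0.86 × 1000 = 860 now, so the union offers 860, keeping 140.
Round 3 (the firm proposes): the union can get 140 next round, worth 0.45 × 140 = 63 now. The firm offers 63 and keeps 1000 − 63 = 937.
Round 2 (the union proposes): the firm can get 937 next round, worth 0.86 × 937 = 805.82 now; the union offers that and keeps 194.18.
So by rejecting in round 1, the union gets 194.18 next round, worth 0.45 × 194.18 = 87.381 now.
Offer 122 ≥ 87.381, so the union accepts.

Accept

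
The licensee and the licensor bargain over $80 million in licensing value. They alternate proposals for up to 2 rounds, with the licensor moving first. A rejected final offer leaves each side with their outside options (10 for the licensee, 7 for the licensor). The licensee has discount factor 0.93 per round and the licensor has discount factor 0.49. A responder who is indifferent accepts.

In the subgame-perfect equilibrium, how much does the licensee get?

67.89

Solve by backward induction from round 2.
Round 2 (the licensee proposes): the licensor gets 7 if talks fail, so the licensee offers 7 and keeps 73.
Round 1 (the licensor proposes): the licensee can get 73 next round, worth 0.93 × 73 = 67.89 now, so the licensor offers 67.89, keeping 12.11.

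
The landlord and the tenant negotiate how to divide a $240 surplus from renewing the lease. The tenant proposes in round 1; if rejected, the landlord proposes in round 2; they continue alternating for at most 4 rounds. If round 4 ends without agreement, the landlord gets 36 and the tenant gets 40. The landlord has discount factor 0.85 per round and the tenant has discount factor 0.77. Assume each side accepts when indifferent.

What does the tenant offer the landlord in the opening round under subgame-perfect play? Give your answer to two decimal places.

158.19

Work backward from the last round.
Round 4 (the landlord proposes): the tenant gets 40 if talks fail, so the landlord offers 40 and keeps 200.
Round 3 (the tenant proposes): the landlord can get 200 next round, worth 0.85 × 200 = 170 now; the tenant offers that and keeps 70.
Round 2 (the landlord proposes): the tenant can get 70 next round, worth 0.77 × 70 = 53.9 now. The landlord offers 53.9 and keeps 240 − 53.9 = 186.1.
Round 1 (the tenant proposes): the landlord can get 186.1 next round, worth 0.85 × 186.1 = 158.185 now, so the tenant offers 158.185, keeping 81.815.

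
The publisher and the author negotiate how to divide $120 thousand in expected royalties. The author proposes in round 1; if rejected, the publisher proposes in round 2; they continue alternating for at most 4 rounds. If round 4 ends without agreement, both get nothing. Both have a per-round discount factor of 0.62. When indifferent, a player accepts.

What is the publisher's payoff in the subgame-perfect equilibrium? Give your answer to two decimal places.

Work backward from the last round.
Round 4 (the publisher proposes): the author will accept anything ≥ 0, so the publisher offers 0 and keeps 120.
Round 3 (the author proposes): the publisher can get 120 next round, worth 0.62 × 120 = 74.4 now, so the author offers 74.4, keeping 45.6.
Round 2 (the publisher proposes): the author can get 45.6 next round, worth 0.62 × 45.6 = 28.272 now, so the publisher offers 28.272, keeping 91.728.
Round 1 (the author proposes): the publisher can get 91.728 next round, worth 0.62 × 91.728 = 56.87136 now, so the author offers 56.87136, keeping 63.12864.

56.87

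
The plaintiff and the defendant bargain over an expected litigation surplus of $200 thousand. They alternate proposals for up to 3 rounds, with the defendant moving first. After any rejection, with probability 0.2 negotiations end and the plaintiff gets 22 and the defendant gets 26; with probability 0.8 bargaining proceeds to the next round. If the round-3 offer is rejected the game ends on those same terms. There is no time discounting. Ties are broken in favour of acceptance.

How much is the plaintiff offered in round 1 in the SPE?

By backward induction:
Round 3 (the defendant proposes): the plaintiff gets 22 if talks fail, so the defendant offers 22 and keeps 178.
Round 2 (the plaintiff proposes): rejecting gives the defendant an expected 0.8 × 178 + 0.2 × 26 = 147.6. The plaintiff offers 147.6 and keeps 200 − 147.6 = 52.4.
Round 1 (the defendant proposes): rejecting gives the plaintiff an expected 0.8 × 52.4 + 0.2 × 22 = 46.32; the defendant offers that and keeps 153.68.

46.32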